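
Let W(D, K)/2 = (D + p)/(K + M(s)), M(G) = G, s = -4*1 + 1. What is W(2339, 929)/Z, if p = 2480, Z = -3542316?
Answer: -4819/1640092308 ≈ -2.9382e-6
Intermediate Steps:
s = -3 (s = -4 + 1 = -3)
W(D, K) = 2*(2480 + D)/(-3 + K) (W(D, K) = 2*((D + 2480)/(K - 3)) = 2*((2480 + D)/(-3 + K)) = 2*(2480 + D)/(-3 + K))
W(2339, 929)/Z = (2*(2480 + 2339)/(-3 + 929))/(-3542316) = (2*4819/926)*(-1/3542316) = (2*(1/926)*4819)*(-1/3542316) = (4819/463)*(-1/3542316) = -4819/1640092308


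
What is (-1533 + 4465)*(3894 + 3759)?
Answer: 22438596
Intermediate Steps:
(-1533 + 4465)*(3894 + 3759) = 2932*7653 = 22438596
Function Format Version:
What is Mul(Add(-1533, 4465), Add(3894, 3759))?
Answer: 22438596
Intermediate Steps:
Mul(Add(-1533, 4465), Add(3894, 3759)) = Mul(2932, 7653) = 22438596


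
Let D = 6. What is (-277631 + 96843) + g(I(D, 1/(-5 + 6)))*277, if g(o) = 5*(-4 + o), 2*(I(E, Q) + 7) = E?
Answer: -191868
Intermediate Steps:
I(E, Q) = -7 + E/2
g(o) = -20 + 5*o
(-277631 + 96843) + g(I(D, 1/(-5 + 6)))*277 = (-277631 + 96843) + (-20 + 5*(-7 + (½)*6))*277 = -180788 + (-20 + 5*(-7 + 3))*277 = -180788 + (-20 + 5*(-4))*277 = -180788 + (-20 - 20)*277 = -180788 - 40*277 = -180788 - 11080 = -191868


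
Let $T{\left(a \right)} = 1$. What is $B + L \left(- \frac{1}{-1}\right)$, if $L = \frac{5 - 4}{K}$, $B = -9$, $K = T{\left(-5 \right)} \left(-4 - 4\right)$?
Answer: $- \frac{73}{8} \approx -9.125$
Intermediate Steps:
$K = -8$ ($K = 1 \left(-4 - 4\right) = 1 \left(-8\right) = -8$)
$L = - \frac{1}{8}$ ($L = \frac{5 - 4}{-8} = 1 \left(- \frac{1}{8}\right) = - \frac{1}{8} \approx -0.125$)
$B + L \left(- \frac{1}{-1}\right) = -9 - \frac{\left(-1\right) \frac{1}{-1}}{8} = -9 - \frac{\left(-1\right) \left(-1\right)}{8} = -9 - \frac{1}{8} = - \frac{73}{8}$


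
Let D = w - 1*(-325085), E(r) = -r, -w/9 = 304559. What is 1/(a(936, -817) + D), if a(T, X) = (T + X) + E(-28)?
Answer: -1/2415799 ≈ -4.1394e-7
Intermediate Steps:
w = -2741031 (w = -9*304559 = -2741031)
D = -2415946 (D = -2741031 - 1*(-325085) = -2741031 + 325085 = -2415946)
a(T, X) = 28 + T + X (a(T, X) = (T + X) - 1*(-28) = (T + X) + 28 = 28 + T + X)
1/(a(936, -817) + D) = 1/((28 + 936 - 817) - 2415946) = 1/(147 - 2415946) = 1/(-2415799) = -1/2415799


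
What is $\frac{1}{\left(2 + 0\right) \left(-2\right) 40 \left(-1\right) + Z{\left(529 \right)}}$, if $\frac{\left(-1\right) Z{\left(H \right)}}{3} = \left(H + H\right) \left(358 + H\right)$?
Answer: $- \frac{1}{2815178} \approx -3.5522 \cdot 10^{-7}$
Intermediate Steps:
$Z{\left(H \right)} = - 6 H \left(358 + H\right)$ ($Z{\left(H \right)} = - 3 \left(H + H\right) \left(358 + H\right) = - 3 \cdot 2 H \left(358 + H\right) = - 6 H \left(358 + H\right)$)
$\frac{1}{\left(2 + 0\right) \left(-2\right) 40 \left(-1\right) + Z{\left(529 \right)}} = \frac{1}{\left(2 + 0\right) \left(-2\right) 40 \left(-1\right) - 3174 \left(358 + 529\right)} = \frac{1}{2 \left(-2\right) 40 \left(-1\right) - 3174 \cdot 887} = \frac{1}{\left(-4\right) 40 \left(-1\right) - 2815338} = \frac{1}{\left(-160\right) \left(-1\right) - 2815338} = \frac{1}{160 - 2815338} = \frac{1}{-2815178} = - \frac{1}{2815178}$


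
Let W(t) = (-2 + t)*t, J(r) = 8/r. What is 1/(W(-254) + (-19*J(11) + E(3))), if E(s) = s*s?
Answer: 11/715211 ≈ 1.5380e-5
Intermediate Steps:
E(s) = s²
W(t) = t*(-2 + t)
1/(W(-254) + (-19*J(11) + E(3))) = 1/(-254*(-2 - 254) + (-152/11 + 3²)) = 1/(-254*(-256) + (-152/11 + 9)) = 1/(65024 + (-19*8/11 + 9)) = 1/(65024 + (-152/11 + 9)) = 1/(65024 - 53/11) = 1/(715211/11) = 11/715211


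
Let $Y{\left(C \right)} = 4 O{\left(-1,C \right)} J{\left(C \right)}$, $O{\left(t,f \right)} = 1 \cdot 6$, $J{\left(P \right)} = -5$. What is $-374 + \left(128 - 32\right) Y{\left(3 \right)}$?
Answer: $-11894$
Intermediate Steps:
$O{\left(t,f \right)} = 6$
$Y{\left(C \right)} = -120$ ($Y{\left(C \right)} = 4 \cdot 6 \left(-5\right) = 24 \left(-5\right) = -120$)
$-374 + \left(128 - 32\right) Y{\left(3 \right)} = -374 + \left(128 - 32\right) \left(-120\right) = -374 + 96 \left(-120\right) = -374 - 11520 = -11894$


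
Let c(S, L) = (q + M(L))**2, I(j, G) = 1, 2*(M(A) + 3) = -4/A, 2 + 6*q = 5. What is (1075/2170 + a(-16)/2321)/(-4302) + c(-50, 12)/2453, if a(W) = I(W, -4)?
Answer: 2690054681/966362656644 ≈ 0.0027837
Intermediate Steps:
q = 1/2 (q = -1/3 + (1/6)*5 = -1/3 + 5/6 = 1/2 ≈ 0.50000)
M(A) = -3 - 2/A (M(A) = -3 + (-4/A)/2 = -3 - 2/A)
a(W) = 1
c(S, L) = (-5/2 - 2/L)**2 (c(S, L) = (1/2 + (-3 - 2/L))**2 = (-5/2 - 2/L)**2)
(1075/2170 + a(-16)/2321)/(-4302) + c(-50, 12)/2453 = (1075/2170 + 1/2321)/(-4302) + ((1/4)*(4 + 5*12)**2/12**2)/2453 = (1075*(1/2170) + 1*(1/2321))*(-1/4302) + ((1/4)*(1/144)*(4 + 60)**2)*(1/2453) = (215/434 + 1/2321)*(-1/4302) + ((1/4)*(1/144)*64**2)*(1/2453) = (499449/1007314)*(-1/4302) + ((1/4)*(1/144)*4096)*(1/2453) = -166483/1444488276 + (64/9)*(1/2453) = -166483/1444488276 + 64/22077 = 2690054681/966362656644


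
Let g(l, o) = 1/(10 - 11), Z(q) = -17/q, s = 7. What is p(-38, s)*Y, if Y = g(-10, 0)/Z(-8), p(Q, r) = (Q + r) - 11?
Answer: 336/17 ≈ 19.765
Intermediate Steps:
p(Q, r) = -11 + Q + r
g(l, o) = -1 (g(l, o) = 1/(-1) = -1)
Y = -8/17 (Y = -1/((-17/(-8))) = -1/((-17*(-1/8))) = -1/17/8 = -1*8/17 = -8/17 ≈ -0.47059)
p(-38, s)*Y = (-11 - 38 + 7)*(-8/17) = -42*(-8/17) = 336/17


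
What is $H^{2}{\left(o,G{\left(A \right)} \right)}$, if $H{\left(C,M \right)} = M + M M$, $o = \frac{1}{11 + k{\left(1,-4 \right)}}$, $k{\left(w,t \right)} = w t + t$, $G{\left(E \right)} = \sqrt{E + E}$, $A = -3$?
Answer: $30 - 12 i \sqrt{6} \approx 30.0 - 29.394 i$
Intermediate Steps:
$G{\left(E \right)} = \sqrt{2} \sqrt{E}$ ($G{\left(E \right)} = \sqrt{2 E} = \sqrt{2} \sqrt{E}$)
$k{\left(w,t \right)} = t + t w$ ($k{\left(w,t \right)} = t w + t = t + t w$)
$o = \frac{1}{3}$ ($o = \frac{1}{11 - 4 \left(1 + 1\right)} = \frac{1}{11 - 8} = \frac{1}{3} \approx 0.33333$)
$H{\left(C,M \right)} = M + M^{2}$
$H^{2}{\left(o,G{\left(A \right)} \right)} = \left(\sqrt{2} \sqrt{-3} \left(1 + \sqrt{2} \sqrt{-3}\right)\right)^{2} = \left(\sqrt{2} i \sqrt{3} \left(1 + \sqrt{2} i \sqrt{3}\right)\right)^{2} = \left(i \sqrt{6} \left(1 + i \sqrt{6}\right)\right)^{2} = - 6 \left(1 + i \sqrt{6}\right)^{2}$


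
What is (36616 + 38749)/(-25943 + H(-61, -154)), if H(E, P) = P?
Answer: -75365/26097 ≈ -2.8879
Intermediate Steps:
(36616 + 38749)/(-25943 + H(-61, -154)) = (36616 + 38749)/(-25943 - 154) = 75365/(-26097) = 75365*(-1/26097) = -75365/26097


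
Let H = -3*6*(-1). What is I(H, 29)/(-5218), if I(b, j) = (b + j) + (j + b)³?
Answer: -51935/2609 ≈ -19.906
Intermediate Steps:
H = 18 (H = -18*(-1) = 18)
I(b, j) = b + j + (b + j)³ (I(b, j) = (b + j) + (b + j)³ = b + j + (b + j)³)
I(H, 29)/(-5218) = (18 + 29 + (18 + 29)³)/(-5218) = (18 + 29 + 47³)*(-1/5218) = (18 + 29 + 103823)*(-1/5218) = 103870*(-1/5218) = -51935/2609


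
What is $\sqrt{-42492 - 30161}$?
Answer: $i \sqrt{72653} \approx 269.54 i$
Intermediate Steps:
$\sqrt{-42492 - 30161} = \sqrt{-72653} = i \sqrt{72653}$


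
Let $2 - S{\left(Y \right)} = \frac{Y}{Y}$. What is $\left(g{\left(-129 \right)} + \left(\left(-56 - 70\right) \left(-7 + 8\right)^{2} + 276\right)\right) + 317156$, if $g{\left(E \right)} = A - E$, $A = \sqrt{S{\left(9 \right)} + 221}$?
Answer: $317435 + \sqrt{222} \approx 3.1745 \cdot 10^{5}$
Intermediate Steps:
$S{\left(Y \right)} = 1$ ($S{\left(Y \right)} = 2 - \frac{Y}{Y} = 2 - 1 = 1$)
$A = \sqrt{222}$ ($A = \sqrt{1 + 221} = \sqrt{222} \approx 14.9$)
$g{\left(E \right)} = \sqrt{222} - E$
$\left(g{\left(-129 \right)} + \left(\left(-56 - 70\right) \left(-7 + 8\right)^{2} + 276\right)\right) + 317156 = \left(\left(\sqrt{222} - -129\right) + \left(\left(-56 - 70\right) \left(-7 + 8\right)^{2} + 276\right)\right) + 317156 = \left(\left(\sqrt{222} + 129\right) + \left(\left(-56 - 70\right) 1^{2} + 276\right)\right) + 317156 = \left(\left(129 + \sqrt{222}\right) + \left(\left(-126\right) 1 + 276\right)\right) + 317156 = \left(\left(129 + \sqrt{222}\right) + \left(-126 + 276\right)\right) + 317156 = \left(\left(129 + \sqrt{222}\right) + 150\right) + 317156 = \left(279 + \sqrt{222}\right) + 317156 = 317435 + \sqrt{222}$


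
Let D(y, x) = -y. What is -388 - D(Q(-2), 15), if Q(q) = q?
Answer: -390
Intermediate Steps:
-388 - D(Q(-2), 15) = -388 - (-1)*(-2) = -388 - 1*2 = -388 - 2 = -390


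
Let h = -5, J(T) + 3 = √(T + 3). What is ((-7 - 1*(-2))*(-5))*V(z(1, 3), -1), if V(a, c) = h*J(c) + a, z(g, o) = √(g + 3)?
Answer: 425 - 125*√2 ≈ 248.22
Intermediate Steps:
J(T) = -3 + √(3 + T) (J(T) = -3 + √(T + 3) = -3 + √(3 + T))
z(g, o) = √(3 + g)
V(a, c) = 15 + a - 5*√(3 + c) (V(a, c) = -5*(-3 + √(3 + c)) + a = (15 - 5*√(3 + c)) + a = 15 + a - 5*√(3 + c))
((-7 - 1*(-2))*(-5))*V(z(1, 3), -1) = ((-7 - 1*(-2))*(-5))*(15 + √(3 + 1) - 5*√(3 - 1)) = ((-7 + 2)*(-5))*(15 + √4 - 5*√2) = (-5*(-5))*(15 + 2 - 5*√2) = 25*(17 - 5*√2) = 425 - 125*√2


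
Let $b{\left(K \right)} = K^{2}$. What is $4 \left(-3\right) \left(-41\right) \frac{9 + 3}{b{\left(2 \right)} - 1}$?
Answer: $1968$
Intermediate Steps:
$4 \left(-3\right) \left(-41\right) \frac{9 + 3}{b{\left(2 \right)} - 1} = 4 \left(-3\right) \left(-41\right) \frac{9 + 3}{2^{2} - 1} = \left(-12\right) \left(-41\right) \frac{12}{4 - 1} = 492 \cdot \frac{12}{3} = 492 \cdot 12 \cdot \frac{1}{3} = 492 \cdot 4 = 1968$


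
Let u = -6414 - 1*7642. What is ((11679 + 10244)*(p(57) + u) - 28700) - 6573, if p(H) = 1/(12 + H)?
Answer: -21264740386/69 ≈ -3.0818e+8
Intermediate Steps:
u = -14056 (u = -6414 - 7642 = -14056)
((11679 + 10244)*(p(57) + u) - 28700) - 6573 = ((11679 + 10244)*(1/(12 + 57) - 14056) - 28700) - 6573 = (21923*(1/69 - 14056) - 28700) - 6573 = (21923*(-969863/69) - 28700) - 6573 = (-21262306549/69 - 28700) - 6573 = -21264286849/69 - 6573 = -21264740386/69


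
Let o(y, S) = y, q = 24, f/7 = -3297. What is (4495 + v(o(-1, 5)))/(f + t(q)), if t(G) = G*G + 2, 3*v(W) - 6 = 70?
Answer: -13561/67503 ≈ -0.20089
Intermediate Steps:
f = -23079 (f = 7*(-3297) = -23079)
v(W) = 76/3 (v(W) = 2 + (1/3)*70 = 2 + 70/3 = 76/3)
t(G) = 2 + G**2 (t(G) = G**2 + 2 = 2 + G**2)
(4495 + v(o(-1, 5)))/(f + t(q)) = (4495 + 76/3)/(-23079 + (2 + 24**2)) = 13561/(3*(-23079 + (2 + 576))) = 13561/(3*(-23079 + 578)) = (13561/3)/(-22501) = (13561/3)*(-1/22501) = -13561/67503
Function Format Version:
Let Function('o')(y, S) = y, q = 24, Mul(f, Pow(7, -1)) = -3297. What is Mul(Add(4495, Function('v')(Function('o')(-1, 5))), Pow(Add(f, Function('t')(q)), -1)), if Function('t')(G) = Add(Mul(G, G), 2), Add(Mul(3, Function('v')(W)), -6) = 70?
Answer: Rational(-13561, 67503) ≈ -0.20089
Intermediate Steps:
f = -23079 (f = Mul(7, -3297) = -23079)
Function('v')(W) = Rational(76, 3) (Function('v')(W) = Add(2, Mul(Rational(1, 3), 70)) = Add(2, Rational(70, 3)) = Rational(76, 3))
Function('t')(G) = Add(2, Pow(G, 2)) (Function('t')(G) = Add(Pow(G, 2), 2) = Add(2, Pow(G, 2)))
Mul(Add(4495, Function('v')(Function('o')(-1, 5))), Pow(Add(f, Function('t')(q)), -1)) = Mul(Add(4495, Rational(76, 3)), Pow(Add(-23079, Add(2, Pow(24, 2))), -1)) = Mul(Rational(13561, 3), Pow(Add(-23079, Add(2, 576)), -1)) = Mul(Rational(13561, 3), Pow(Add(-23079, 578), -1)) = Mul(Rational(13561, 3), Pow(-22501, -1)) = Mul(Rational(13561, 3), Rational(-1, 22501)) = Rational(-13561, 67503)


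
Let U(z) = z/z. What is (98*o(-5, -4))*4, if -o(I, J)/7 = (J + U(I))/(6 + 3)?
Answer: 2744/3 ≈ 914.67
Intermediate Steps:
U(z) = 1
o(I, J) = -7/9 - 7*J/9 (o(I, J) = -7*(J + 1)/(6 + 3) = -7*(1 + J)/9 = -7*(1/9 + J/9) = -7/9 - 7*J/9)
(98*o(-5, -4))*4 = (98*(-7/9 - 7/9*(-4)))*4 = (98*(-7/9 + 28/9))*4 = (98*(7/3))*4 = (686/3)*4 = 2744/3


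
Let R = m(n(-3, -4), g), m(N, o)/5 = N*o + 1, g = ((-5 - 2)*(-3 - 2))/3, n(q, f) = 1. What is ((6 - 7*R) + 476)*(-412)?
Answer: -47792/3 ≈ -15931.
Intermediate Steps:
g = 35/3 (g = -7*(-5)*(⅓) = 35*(⅓) = 35/3 ≈ 11.667)
m(N, o) = 5 + 5*N*o (m(N, o) = 5*(N*o + 1) = 5*(1 + N*o) = 5 + 5*N*o)
R = 190/3 (R = 5 + 5*1*(35/3) = 5 + 175/3 = 190/3 ≈ 63.333)
((6 - 7*R) + 476)*(-412) = ((6 - 7*190/3) + 476)*(-412) = ((6 - 1330/3) + 476)*(-412) = (-1312/3 + 476)*(-412) = (116/3)*(-412) = -47792/3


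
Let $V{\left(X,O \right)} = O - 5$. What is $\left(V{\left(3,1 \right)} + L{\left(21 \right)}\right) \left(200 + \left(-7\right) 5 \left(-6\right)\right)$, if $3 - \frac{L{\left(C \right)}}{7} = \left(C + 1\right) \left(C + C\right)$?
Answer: $-2644910$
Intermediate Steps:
$L{\left(C \right)} = 21 - 14 C \left(1 + C\right)$ ($L{\left(C \right)} = 21 - 7 \left(C + 1\right) \left(C + C\right) = 21 - 7 \left(1 + C\right) 2 C = 21 - 7 \cdot 2 C \left(1 + C\right) = 21 - 14 C \left(1 + C\right)$)
$V{\left(X,O \right)} = -5 + O$
$\left(V{\left(3,1 \right)} + L{\left(21 \right)}\right) \left(200 + \left(-7\right) 5 \left(-6\right)\right) = \left(\left(-5 + 1\right) - \left(273 + 6174\right)\right) \left(200 + \left(-7\right) 5 \left(-6\right)\right) = \left(-4 - 6447\right) \left(200 - -210\right) = \left(-4 - 6447\right) \left(200 + 210\right) = \left(-4 - 6447\right) 410 = \left(-6451\right) 410 = -2644910$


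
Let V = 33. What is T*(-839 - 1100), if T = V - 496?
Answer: 897757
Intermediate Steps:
T = -463 (T = 33 - 496 = -463)
T*(-839 - 1100) = -463*(-839 - 1100) = -463*(-1939) = 897757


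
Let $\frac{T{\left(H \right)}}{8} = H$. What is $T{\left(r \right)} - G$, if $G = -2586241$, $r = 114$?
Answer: $2587153$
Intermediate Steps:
$T{\left(H \right)} = 8 H$
$T{\left(r \right)} - G = 8 \cdot 114 - -2586241 = 912 + 2586241 = 2587153$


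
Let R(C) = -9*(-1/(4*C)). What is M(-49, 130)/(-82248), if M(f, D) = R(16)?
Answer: -3/1754624 ≈ -1.7098e-6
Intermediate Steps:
R(C) = 9/(4*C) (R(C) = -(-9)/(4*C) = 9/(4*C))
M(f, D) = 9/64 (M(f, D) = (9/4)/16 = (9/4)*(1/16) = 9/64)
M(-49, 130)/(-82248) = (9/64)/(-82248) = (9/64)*(-1/82248) = -3/1754624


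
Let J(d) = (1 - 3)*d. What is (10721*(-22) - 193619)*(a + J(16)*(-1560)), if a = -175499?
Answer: 53933794499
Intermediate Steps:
J(d) = -2*d
(10721*(-22) - 193619)*(a + J(16)*(-1560)) = (10721*(-22) - 193619)*(-175499 - 2*16*(-1560)) = (-235862 - 193619)*(-175499 - 32*(-1560)) = -429481*(-175499 + 49920) = -429481*(-125579) = 53933794499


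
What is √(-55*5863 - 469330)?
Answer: I*√791795 ≈ 889.83*I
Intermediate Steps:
√(-55*5863 - 469330) = √(-322465 - 469330) = √(-791795) = I*√791795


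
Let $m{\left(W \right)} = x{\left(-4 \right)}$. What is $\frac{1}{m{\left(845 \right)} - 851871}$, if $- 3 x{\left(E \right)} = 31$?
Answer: $- \frac{3}{2555644} \approx -1.1739 \cdot 10^{-6}$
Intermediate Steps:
$x{\left(E \right)} = - \frac{31}{3}$ ($x{\left(E \right)} = \left(- \frac{1}{3}\right) 31 = - \frac{31}{3}$)
$m{\left(W \right)} = - \frac{31}{3}$
$\frac{1}{m{\left(845 \right)} - 851871} = \frac{1}{- \frac{31}{3} - 851871} = \frac{1}{- \frac{2555644}{3}} = - \frac{3}{2555644}$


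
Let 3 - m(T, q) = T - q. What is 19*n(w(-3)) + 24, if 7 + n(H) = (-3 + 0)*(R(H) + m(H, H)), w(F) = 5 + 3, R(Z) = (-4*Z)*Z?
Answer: 14312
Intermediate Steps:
R(Z) = -4*Z**2
m(T, q) = 3 + q - T (m(T, q) = 3 - (T - q) = 3 + (q - T) = 3 + q - T)
w(F) = 8
n(H) = -16 + 12*H**2 (n(H) = -7 + (-3 + 0)*(-4*H**2 + (3 + H - H)) = -7 - 3*(-4*H**2 + 3) = -7 - 3*(3 - 4*H**2) = -7 + (-9 + 12*H**2) = -16 + 12*H**2)
19*n(w(-3)) + 24 = 19*(-16 + 12*8**2) + 24 = 19*(-16 + 12*64) + 24 = 19*(-16 + 768) + 24 = 19*752 + 24 = 14288 + 24 = 14312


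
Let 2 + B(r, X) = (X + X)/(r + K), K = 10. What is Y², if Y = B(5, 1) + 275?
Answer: 16785409/225 ≈ 74602.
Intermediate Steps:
B(r, X) = -2 + 2*X/(10 + r) (B(r, X) = -2 + (X + X)/(r + 10) = -2 + (2*X)/(10 + r) = -2 + 2*X/(10 + r))
Y = 4097/15 (Y = 2*(-10 + 1 - 1*5)/(10 + 5) + 275 = 2*(-10 + 1 - 5)/15 + 275 = 2*(1/15)*(-14) + 275 = -28/15 + 275 = 4097/15 ≈ 273.13)
Y² = (4097/15)² = 16785409/225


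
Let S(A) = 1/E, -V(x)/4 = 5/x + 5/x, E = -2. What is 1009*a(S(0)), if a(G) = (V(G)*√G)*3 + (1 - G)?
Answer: 3027/2 + 121080*I*√2 ≈ 1513.5 + 1.7123e+5*I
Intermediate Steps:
V(x) = -40/x (V(x) = -4*(5/x + 5/x) = -40/x)
S(A) = -½ (S(A) = 1/(-2) = -½)
a(G) = 1 - G - 120/√G (a(G) = ((-40/G)*√G)*3 + (1 - G) = -40/√G*3 + (1 - G) = -120/√G + (1 - G) = 1 - G - 120/√G)
1009*a(S(0)) = 1009*(1 - 1*(-½) - (-120)*I*√2) = 1009*(1 + ½ - (-120)*I*√2) = 1009*(1 + ½ + 120*I*√2) = 1009*(3/2 + 120*I*√2) = 3027/2 + 121080*I*√2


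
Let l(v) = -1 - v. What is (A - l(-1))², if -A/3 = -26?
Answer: 6084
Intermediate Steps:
A = 78 (A = -3*(-26) = 78)
(A - l(-1))² = (78 - (-1 - 1*(-1)))² = (78 - (-1 + 1))² = (78 - 1*0)² = (78 + 0)² = 78² = 6084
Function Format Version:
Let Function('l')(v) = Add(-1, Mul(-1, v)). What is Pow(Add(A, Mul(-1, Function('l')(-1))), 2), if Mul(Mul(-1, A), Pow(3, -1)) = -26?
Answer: 6084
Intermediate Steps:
A = 78 (A = Mul(-3, -26) = 78)
Pow(Add(A, Mul(-1, Function('l')(-1))), 2) = Pow(Add(78, Mul(-1, Add(-1, Mul(-1, -1)))), 2) = Pow(Add(78, Mul(-1, Add(-1, 1))), 2) = Pow(Add(78, Mul(-1, 0)), 2) = Pow(Add(78, 0), 2) = Pow(78, 2) = 6084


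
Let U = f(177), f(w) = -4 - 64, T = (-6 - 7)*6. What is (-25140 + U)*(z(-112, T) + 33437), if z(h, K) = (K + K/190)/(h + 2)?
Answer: -4404141343796/5225 ≈ -8.4290e+8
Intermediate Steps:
T = -78 (T = -13*6 = -78)
f(w) = -68
z(h, K) = 191*K/(190*(2 + h)) (z(h, K) = (K + K*(1/190))/(2 + h) = (K + K/190)/(2 + h) = (191*K/190)/(2 + h) = 191*K/(190*(2 + h)))
U = -68
(-25140 + U)*(z(-112, T) + 33437) = (-25140 - 68)*((191/190)*(-78)/(2 - 112) + 33437) = -25208*((191/190)*(-78)/(-110) + 33437) = -25208*((191/190)*(-78)*(-1/110) + 33437) = -25208*(7449/10450 + 33437) = -25208*349424099/10450 = -4404141343796/5225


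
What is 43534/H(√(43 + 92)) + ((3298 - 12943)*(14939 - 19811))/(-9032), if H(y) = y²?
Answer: -743813789/152415 ≈ -4880.2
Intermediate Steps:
43534/H(√(43 + 92)) + ((3298 - 12943)*(14939 - 19811))/(-9032) = 43534/((√(43 + 92))²) + ((3298 - 12943)*(14939 - 19811))/(-9032) = 43534/((√135)²) - 9645*(-4872)*(-1/9032) = 43534/((3*√15)²) + 46990440*(-1/9032) = 43534/135 - 5873805/1129 = -743813789/152415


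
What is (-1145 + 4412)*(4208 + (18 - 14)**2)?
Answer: 13799808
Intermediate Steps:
(-1145 + 4412)*(4208 + (18 - 14)**2) = 3267*(4208 + 4**2) = 3267*(4208 + 16) = 3267*4224 = 13799808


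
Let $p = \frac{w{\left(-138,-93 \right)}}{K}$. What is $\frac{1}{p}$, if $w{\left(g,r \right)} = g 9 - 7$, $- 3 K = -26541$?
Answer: $- \frac{8847}{1249} \approx -7.0833$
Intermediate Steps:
$K = 8847$ ($K = \left(- \frac{1}{3}\right) \left(-26541\right) = 8847$)
$w{\left(g,r \right)} = -7 + 9 g$ ($w{\left(g,r \right)} = 9 g - 7 = -7 + 9 g$)
$p = - \frac{1249}{8847}$ ($p = \frac{-7 + 9 \left(-138\right)}{8847} = \left(-7 - 1242\right) \frac{1}{8847} = \left(-1249\right) \frac{1}{8847} = - \frac{1249}{8847} \approx -0.14118$)
$\frac{1}{p} = \frac{1}{- \frac{1249}{8847}} = - \frac{8847}{1249}$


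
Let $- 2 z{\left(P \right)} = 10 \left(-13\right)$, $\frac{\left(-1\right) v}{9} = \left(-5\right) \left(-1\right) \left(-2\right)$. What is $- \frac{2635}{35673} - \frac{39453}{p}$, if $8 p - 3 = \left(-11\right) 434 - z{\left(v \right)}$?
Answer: $\frac{937209341}{14376219} \approx 65.192$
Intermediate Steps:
$v = 90$ ($v = - 9 \left(-5\right) \left(-1\right) \left(-2\right) = - 9 \cdot 5 \left(-2\right) = \left(-9\right) \left(-10\right) = 90$)
$z{\left(P \right)} = 65$ ($z{\left(P \right)} = - \frac{10 \left(-13\right)}{2} = \left(- \frac{1}{2}\right) \left(-130\right) = 65$)
$p = - \frac{1209}{2}$ ($p = \frac{3}{8} + \frac{\left(-11\right) 434 - 65}{8} = \frac{3}{8} + \frac{-4774 - 65}{8} = \frac{3}{8} + \frac{1}{8} \left(-4839\right) = \frac{3}{8} - \frac{4839}{8} = - \frac{1209}{2} \approx -604.5$)
$- \frac{2635}{35673} - \frac{39453}{p} = - \frac{2635}{35673} - \frac{39453}{- \frac{1209}{2}} = \left(-2635\right) \frac{1}{35673} - - \frac{26302}{403} = - \frac{2635}{35673} + \frac{26302}{403} = \frac{937209341}{14376219}$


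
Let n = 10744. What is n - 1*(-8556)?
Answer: 19300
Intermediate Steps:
n - 1*(-8556) = 10744 - 1*(-8556) = 10744 + 8556 = 19300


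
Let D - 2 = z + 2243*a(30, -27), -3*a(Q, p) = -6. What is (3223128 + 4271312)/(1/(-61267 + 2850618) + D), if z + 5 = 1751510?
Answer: 2613077963555/612260103818 ≈ 4.2679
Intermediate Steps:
z = 1751505 (z = -5 + 1751510 = 1751505)
a(Q, p) = 2 (a(Q, p) = -1/3*(-6) = 2)
D = 1755993 (D = 2 + (1751505 + 2243*2) = 2 + (1751505 + 4486) = 2 + 1755991 = 1755993)
(3223128 + 4271312)/(1/(-61267 + 2850618) + D) = (3223128 + 4271312)/(1/(-61267 + 2850618) + 1755993) = 7494440/(1/2789351 + 1755993) = 7494440/(4898080830544/2789351) = 7494440*(2789351/4898080830544) = 2613077963555/612260103818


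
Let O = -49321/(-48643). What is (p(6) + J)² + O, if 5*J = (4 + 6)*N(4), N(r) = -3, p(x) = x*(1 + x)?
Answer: 63090649/48643 ≈ 1297.0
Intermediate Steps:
O = 49321/48643 (O = -49321*(-1/48643) = 49321/48643 ≈ 1.0139)
J = -6 (J = ((4 + 6)*(-3))/5 = (10*(-3))/5 = (⅕)*(-30) = -6)
(p(6) + J)² + O = (6*(1 + 6) - 6)² + 49321/48643 = (6*7 - 6)² + 49321/48643 = (42 - 6)² + 49321/48643 = 36² + 49321/48643 = 1296 + 49321/48643 = 63090649/48643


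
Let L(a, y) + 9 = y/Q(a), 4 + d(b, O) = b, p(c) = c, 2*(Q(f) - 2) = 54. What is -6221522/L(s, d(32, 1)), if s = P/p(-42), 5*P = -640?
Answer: 180424138/233 ≈ 7.7435e+5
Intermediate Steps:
P = -128 (P = (1/5)*(-640) = -128)
Q(f) = 29 (Q(f) = 2 + (1/2)*54 = 2 + 27 = 29)
d(b, O) = -4 + b
s = 64/21 (s = -128/(-42) = -128*(-1/42) = 64/21 ≈ 3.0476)
L(a, y) = -9 + y/29
-6221522/L(s, d(32, 1)) = -6221522/(-9 + (-4 + 32)/29) = -6221522/(-9 + (1/29)*28) = -6221522/(-9 + 28/29) = -6221522/(-233/29) = -6221522*(-29/233) = 180424138/233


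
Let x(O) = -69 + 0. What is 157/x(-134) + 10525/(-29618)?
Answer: -5376251/2043642 ≈ -2.6307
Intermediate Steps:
x(O) = -69
157/x(-134) + 10525/(-29618) = 157/(-69) + 10525/(-29618) = 157*(-1/69) + 10525*(-1/29618) = -157/69 - 10525/29618 = -5376251/2043642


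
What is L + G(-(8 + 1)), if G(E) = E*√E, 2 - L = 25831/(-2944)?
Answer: 31719/2944 - 27*I ≈ 10.774 - 27.0*I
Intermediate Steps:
L = 31719/2944 (L = 2 - 25831/(-2944) = 2 - 25831*(-1)/2944 = 2 - 1*(-25831/2944) = 2 + 25831/2944 = 31719/2944 ≈ 10.774)
G(E) = E^(3/2)
L + G(-(8 + 1)) = 31719/2944 + (-(8 + 1))^(3/2) = 31719/2944 + (-1*9)^(3/2) = 31719/2944 + (-9)^(3/2) = 31719/2944 - 27*I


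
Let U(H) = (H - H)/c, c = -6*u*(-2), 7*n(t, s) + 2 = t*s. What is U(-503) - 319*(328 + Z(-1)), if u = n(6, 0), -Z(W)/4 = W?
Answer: -105908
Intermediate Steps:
Z(W) = -4*W
n(t, s) = -2/7 + s*t/7 (n(t, s) = -2/7 + (t*s)/7 = -2/7 + (s*t)/7 = -2/7 + s*t/7)
u = -2/7 (u = -2/7 + (1/7)*0*6 = -2/7 + 0 = -2/7 ≈ -0.28571)
c = -24/7 (c = -6*(-2/7)*(-2) = (12/7)*(-2) = -24/7 ≈ -3.4286)
U(H) = 0 (U(H) = (H - H)/(-24/7) = 0*(-7/24) = 0)
U(-503) - 319*(328 + Z(-1)) = 0 - 319*(328 - 4*(-1)) = 0 - 319*(328 + 4) = 0 - 319*332 = 0 - 105908 = -105908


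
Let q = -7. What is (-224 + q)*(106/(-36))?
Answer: 4081/6 ≈ 680.17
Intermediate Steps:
(-224 + q)*(106/(-36)) = (-224 - 7)*(106/(-36)) = -24486*(-1)/36 = -231*(-53/18) = 4081/6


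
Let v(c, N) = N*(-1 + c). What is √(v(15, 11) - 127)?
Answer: 3*√3 ≈ 5.1962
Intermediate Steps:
√(v(15, 11) - 127) = √(11*(-1 + 15) - 127) = √(11*14 - 127) = √(154 - 127) = √27 = 3*√3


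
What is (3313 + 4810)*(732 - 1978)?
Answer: -10121258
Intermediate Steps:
(3313 + 4810)*(732 - 1978) = 8123*(-1246) = -10121258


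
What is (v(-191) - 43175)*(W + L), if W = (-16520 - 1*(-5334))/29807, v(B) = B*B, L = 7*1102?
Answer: -1539084560328/29807 ≈ -5.1635e+7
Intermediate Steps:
L = 7714
v(B) = B**2
W = -11186/29807 (W = (-16520 + 5334)*(1/29807) = -11186*1/29807 = -11186/29807 ≈ -0.37528)
(v(-191) - 43175)*(W + L) = ((-191)**2 - 43175)*(-11186/29807 + 7714) = (36481 - 43175)*(229920012/29807) = -6694*229920012/29807 = -1539084560328/29807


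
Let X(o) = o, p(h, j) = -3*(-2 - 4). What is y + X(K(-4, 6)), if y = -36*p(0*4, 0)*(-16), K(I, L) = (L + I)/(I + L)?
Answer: 10369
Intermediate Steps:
p(h, j) = 18 (p(h, j) = -3*(-6) = 18)
K(I, L) = 1 (K(I, L) = (I + L)/(I + L) = 1)
y = 10368 (y = -36*18*(-16) = -648*(-16) = 10368)
y + X(K(-4, 6)) = 10368 + 1 = 10369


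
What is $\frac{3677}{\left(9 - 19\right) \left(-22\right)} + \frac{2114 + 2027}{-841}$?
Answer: $\frac{2181337}{185020} \approx 11.79$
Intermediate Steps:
$\frac{3677}{\left(9 - 19\right) \left(-22\right)} + \frac{2114 + 2027}{-841} = \frac{3677}{\left(-10\right) \left(-22\right)} + 4141 \left(- \frac{1}{841}\right) = \frac{3677}{220} - \frac{4141}{841} = \frac{2181337}{185020}$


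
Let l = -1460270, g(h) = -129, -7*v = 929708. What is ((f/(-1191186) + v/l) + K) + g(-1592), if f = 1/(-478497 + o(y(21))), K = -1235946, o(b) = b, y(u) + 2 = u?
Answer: -514386441705417499498589/416145039382652580 ≈ -1.2361e+6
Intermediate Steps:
v = -929708/7 (v = -⅐*929708 = -929708/7 ≈ -1.3282e+5)
y(u) = -2 + u
f = -1/478478 (f = 1/(-478497 + (-2 + 21)) = 1/(-478497 + 19) = 1/(-478478) = -1/478478 ≈ -2.0900e-6)
((f/(-1191186) + v/l) + K) + g(-1592) = ((-1/478478/(-1191186) - 929708/7/(-1460270)) - 1235946) - 129 = ((-1/478478*(-1/1191186) - 929708/7*(-1/1460270)) - 1235946) - 129 = ((1/569956294908 + 464854/5110945) - 1235946) - 129 = (37849494788324911/416145039382652580 - 1235946) - 129 = -514332758995337137315769/416145039382652580 - 129 = -514386441705417499498589/416145039382652580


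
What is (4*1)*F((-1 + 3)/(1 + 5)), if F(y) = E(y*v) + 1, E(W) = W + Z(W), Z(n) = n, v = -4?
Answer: -20/3 ≈ -6.6667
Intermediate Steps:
E(W) = 2*W (E(W) = W + W = 2*W)
F(y) = 1 - 8*y (F(y) = 2*(y*(-4)) + 1 = 2*(-4*y) + 1 = -8*y + 1 = 1 - 8*y)
(4*1)*F((-1 + 3)/(1 + 5)) = (4*1)*(1 - 8*(-1 + 3)/(1 + 5)) = 4*(1 - 16/6) = 4*(1 - 8*⅓) = 4*(1 - 8/3) = 4*(-5/3) = -20/3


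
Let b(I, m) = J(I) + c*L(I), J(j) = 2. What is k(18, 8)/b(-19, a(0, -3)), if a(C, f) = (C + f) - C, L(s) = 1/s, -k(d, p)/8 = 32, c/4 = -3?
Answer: -2432/25 ≈ -97.280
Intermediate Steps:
c = -12 (c = 4*(-3) = -12)
k(d, p) = -256 (k(d, p) = -8*32 = -256)
a(C, f) = f
b(I, m) = 2 - 12/I
k(18, 8)/b(-19, a(0, -3)) = -256/(2 - 12/(-19)) = -256/(2 - 12*(-1/19)) = -256/(2 + 12/19) = -256/50/19 = -256*19/50 = -2432/25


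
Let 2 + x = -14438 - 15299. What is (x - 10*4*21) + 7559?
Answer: -23020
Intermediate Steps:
x = -29739 (x = -2 + (-14438 - 15299) = -2 - 29737 = -29739)
(x - 10*4*21) + 7559 = (-29739 - 10*4*21) + 7559 = (-29739 - 40*21) + 7559 = (-29739 - 840) + 7559 = -30579 + 7559 = -23020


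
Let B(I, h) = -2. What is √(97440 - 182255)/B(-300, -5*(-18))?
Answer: -I*√84815/2 ≈ -145.61*I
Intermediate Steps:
√(97440 - 182255)/B(-300, -5*(-18)) = √(97440 - 182255)/(-2) = √(-84815)*(-½) = (I*√84815)*(-½) = -I*√84815/2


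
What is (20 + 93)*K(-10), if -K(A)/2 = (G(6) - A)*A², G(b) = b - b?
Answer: -226000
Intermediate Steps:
G(b) = 0
K(A) = 2*A³ (K(A) = -2*(0 - A)*A² = -2*(-A)*A² = -(-2)*A³ = 2*A³)
(20 + 93)*K(-10) = (20 + 93)*(2*(-10)³) = 113*(2*(-1000)) = 113*(-2000) = -226000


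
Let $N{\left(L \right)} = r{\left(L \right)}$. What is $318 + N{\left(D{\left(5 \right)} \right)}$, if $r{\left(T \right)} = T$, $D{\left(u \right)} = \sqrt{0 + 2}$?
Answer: $318 + \sqrt{2} \approx 319.41$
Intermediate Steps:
$D{\left(u \right)} = \sqrt{2}$
$N{\left(L \right)} = L$
$318 + N{\left(D{\left(5 \right)} \right)} = 318 + \sqrt{2}$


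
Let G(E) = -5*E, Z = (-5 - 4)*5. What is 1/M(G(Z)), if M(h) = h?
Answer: 1/225 ≈ 0.0044444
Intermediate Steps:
Z = -45 (Z = -9*5 = -45)
1/M(G(Z)) = 1/(-5*(-45)) = 1/225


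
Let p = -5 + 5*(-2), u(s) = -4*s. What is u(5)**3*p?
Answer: 120000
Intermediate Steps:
p = -15 (p = -5 - 10 = -15)
u(5)**3*p = (-4*5)**3*(-15) = (-20)**3*(-15) = -8000*(-15) = 120000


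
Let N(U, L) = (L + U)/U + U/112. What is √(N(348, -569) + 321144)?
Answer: √476428498854/1218 ≈ 566.70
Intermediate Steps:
N(U, L) = U/112 + (L + U)/U (N(U, L) = (L + U)/U + U*(1/112) = (L + U)/U + U/112 = U/112 + (L + U)/U)
√(N(348, -569) + 321144) = √((1 + (1/112)*348 - 569/348) + 321144) = √((1 + 87/28 - 569*1/348) + 321144) = √((1 + 87/28 - 569/348) + 321144) = √(3011/1218 + 321144) = √(391156403/1218) = √476428498854/1218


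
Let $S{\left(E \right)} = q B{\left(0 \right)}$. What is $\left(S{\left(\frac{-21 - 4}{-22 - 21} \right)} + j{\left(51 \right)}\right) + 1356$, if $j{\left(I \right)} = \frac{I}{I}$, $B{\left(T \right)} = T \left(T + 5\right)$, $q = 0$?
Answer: $1357$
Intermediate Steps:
$B{\left(T \right)} = T \left(5 + T\right)$
$S{\left(E \right)} = 0$ ($S{\left(E \right)} = 0 \cdot 0 \left(5 + 0\right) = 0 \cdot 0 \cdot 5 = 0 \cdot 0 = 0$)
$j{\left(I \right)} = 1$
$\left(S{\left(\frac{-21 - 4}{-22 - 21} \right)} + j{\left(51 \right)}\right) + 1356 = \left(0 + 1\right) + 1356 = 1 + 1356 = 1357$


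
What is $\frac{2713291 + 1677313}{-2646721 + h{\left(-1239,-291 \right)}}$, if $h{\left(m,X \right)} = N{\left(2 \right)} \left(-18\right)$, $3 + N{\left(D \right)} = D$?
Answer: $- \frac{4390604}{2646703} \approx -1.6589$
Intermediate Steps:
$N{\left(D \right)} = -3 + D$
$h{\left(m,X \right)} = 18$ ($h{\left(m,X \right)} = \left(-3 + 2\right) \left(-18\right) = \left(-1\right) \left(-18\right) = 18$)
$\frac{2713291 + 1677313}{-2646721 + h{\left(-1239,-291 \right)}} = \frac{2713291 + 1677313}{-2646721 + 18} = \frac{4390604}{-2646703} = 4390604 \left(- \frac{1}{2646703}\right) = - \frac{4390604}{2646703}$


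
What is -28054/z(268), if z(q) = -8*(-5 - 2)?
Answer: -14027/28 ≈ -500.96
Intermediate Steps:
z(q) = 56 (z(q) = -8*(-7) = 56)
-28054/z(268) = -28054/56 = -28054*1/56 = -14027/28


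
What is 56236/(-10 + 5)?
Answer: -56236/5 ≈ -11247.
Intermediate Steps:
56236/(-10 + 5) = 56236/(-5) = 56236*(-⅕) = -56236/5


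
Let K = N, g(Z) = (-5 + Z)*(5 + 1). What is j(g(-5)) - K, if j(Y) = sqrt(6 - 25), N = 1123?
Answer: -1123 + I*sqrt(19) ≈ -1123.0 + 4.3589*I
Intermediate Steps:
g(Z) = -30 + 6*Z (g(Z) = (-5 + Z)*6 = -30 + 6*Z)
K = 1123
j(Y) = I*sqrt(19) (j(Y) = sqrt(-19) = I*sqrt(19))
j(g(-5)) - K = I*sqrt(19) - 1*1123 = I*sqrt(19) - 1123 = -1123 + I*sqrt(19)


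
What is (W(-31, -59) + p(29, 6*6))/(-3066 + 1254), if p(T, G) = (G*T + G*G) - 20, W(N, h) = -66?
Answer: -1127/906 ≈ -1.2439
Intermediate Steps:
p(T, G) = -20 + G² + G*T (p(T, G) = (G*T + G²) - 20 = (G² + G*T) - 20 = -20 + G² + G*T)
(W(-31, -59) + p(29, 6*6))/(-3066 + 1254) = (-66 + (-20 + (6*6)² + (6*6)*29))/(-3066 + 1254) = (-66 + (-20 + 36² + 36*29))/(-1812) = (-66 + (-20 + 1296 + 1044))*(-1/1812) = (-66 + 2320)*(-1/1812) = 2254*(-1/1812) = -1127/906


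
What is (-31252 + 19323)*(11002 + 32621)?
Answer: -520378767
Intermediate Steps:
(-31252 + 19323)*(11002 + 32621) = -11929*43623 = -520378767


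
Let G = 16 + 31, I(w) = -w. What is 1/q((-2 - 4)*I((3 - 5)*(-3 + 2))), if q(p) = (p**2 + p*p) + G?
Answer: 1/335 ≈ 0.0029851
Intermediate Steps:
G = 47
q(p) = 47 + 2*p**2 (q(p) = (p**2 + p*p) + 47 = (p**2 + p**2) + 47 = 2*p**2 + 47 = 47 + 2*p**2)
1/q((-2 - 4)*I((3 - 5)*(-3 + 2))) = 1/(47 + 2*((-2 - 4)*(-(3 - 5)*(-3 + 2)))**2) = 1/(47 + 2*(-(-6)*(-2*(-1)))**2) = 1/(47 + 2*(-(-6)*2)**2) = 1/(47 + 2*(-6*(-2))**2) = 1/(47 + 2*12**2) = 1/(47 + 2*144) = 1/(47 + 288) = 1/335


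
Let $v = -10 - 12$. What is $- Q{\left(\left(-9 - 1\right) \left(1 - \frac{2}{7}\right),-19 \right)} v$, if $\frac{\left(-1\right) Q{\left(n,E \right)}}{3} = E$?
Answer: $1254$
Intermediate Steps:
$Q{\left(n,E \right)} = - 3 E$
$v = -22$ ($v = -10 - 12 = -22$)
$- Q{\left(\left(-9 - 1\right) \left(1 - \frac{2}{7}\right),-19 \right)} v = - \left(-3\right) \left(-19\right) \left(-22\right) = \left(-1\right) 57 \left(-22\right) = \left(-57\right) \left(-22\right) = 1254$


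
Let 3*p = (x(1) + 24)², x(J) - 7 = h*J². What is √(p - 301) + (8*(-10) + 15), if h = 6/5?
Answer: -65 + √10038/15 ≈ -58.321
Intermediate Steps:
h = 6/5 (h = 6*(⅕) = 6/5 ≈ 1.2000)
x(J) = 7 + 6*J²/5
p = 25921/75 (p = ((7 + (6/5)*1²) + 24)²/3 = ((7 + (6/5)*1) + 24)²/3 = ((7 + 6/5) + 24)²/3 = (41/5 + 24)²/3 = (161/5)²/3 = (⅓)*(25921/25) = 25921/75 ≈ 345.61)
√(p - 301) + (8*(-10) + 15) = √(25921/75 - 301) + (8*(-10) + 15) = √(3346/75) + (-80 + 15) = √10038/15 - 65 = -65 + √10038/15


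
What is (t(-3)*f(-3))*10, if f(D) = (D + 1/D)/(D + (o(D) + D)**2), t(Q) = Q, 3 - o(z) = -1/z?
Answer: -450/13 ≈ -34.615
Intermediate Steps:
o(z) = 3 + 1/z (o(z) = 3 - (-1)/z = 3 + 1/z)
f(D) = (D + 1/D)/(D + (3 + D + 1/D)**2) (f(D) = (D + 1/D)/(D + ((3 + 1/D) + D)**2) = (D + 1/D)/(D + (3 + D + 1/D)**2))
(t(-3)*f(-3))*10 = -(-9)*(1 + (-3)**2)/((-3)**3 + (1 + (-3)**2 + 3*(-3))**2)*10 = -(-9)*(1 + 9)/(-27 + (1 + 9 - 9)**2)*10 = -(-9)*10/(-27 + 1**2)*10 = -(-9)*10/(-27 + 1)*10 = -(-9)*10/(-26)*10 = -(-9)*(-1)*10/26*10 = -3*15/13*10 = -45/13*10 = -450/13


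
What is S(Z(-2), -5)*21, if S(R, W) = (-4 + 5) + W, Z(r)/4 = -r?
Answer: -84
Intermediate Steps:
Z(r) = -4*r (Z(r) = 4*(-r) = -4*r)
S(R, W) = 1 + W
S(Z(-2), -5)*21 = (1 - 5)*21 = -4*21 = -84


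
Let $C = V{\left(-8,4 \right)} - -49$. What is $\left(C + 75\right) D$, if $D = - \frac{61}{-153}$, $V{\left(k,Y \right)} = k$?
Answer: $\frac{7076}{153} \approx 46.248$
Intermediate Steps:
$D = \frac{61}{153}$ ($D = \left(-61\right) \left(- \frac{1}{153}\right) = \frac{61}{153} \approx 0.39869$)
$C = 41$ ($C = -8 - -49 = -8 + 49 = 41$)
$\left(C + 75\right) D = \left(41 + 75\right) \frac{61}{153} = 116 \cdot \frac{61}{153} = \frac{7076}{153}$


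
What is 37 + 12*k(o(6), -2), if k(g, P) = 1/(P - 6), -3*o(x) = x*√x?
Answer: 71/2 ≈ 35.500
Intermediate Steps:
o(x) = -x^(3/2)/3 (o(x) = -x*√x/3 = -x^(3/2)/3)
k(g, P) = 1/(-6 + P)
37 + 12*k(o(6), -2) = 37 + 12/(-6 - 2) = 37 + 12/(-8) = 37 + 12*(-⅛) = 37 - 3/2 = 71/2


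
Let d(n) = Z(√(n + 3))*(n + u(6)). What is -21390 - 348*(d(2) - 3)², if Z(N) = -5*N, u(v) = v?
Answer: -2808522 - 83520*√5 ≈ -2.9953e+6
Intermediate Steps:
d(n) = -5*√(3 + n)*(6 + n) (d(n) = (-5*√(n + 3))*(n + 6) = (-5*√(3 + n))*(6 + n) = -5*√(3 + n)*(6 + n))
-21390 - 348*(d(2) - 3)² = -21390 - 348*(5*√(3 + 2)*(-6 - 1*2) - 3)² = -21390 - 348*(5*√5*(-6 - 2) - 3)² = -21390 - 348*(5*√5*(-8) - 3)² = -21390 - 348*(-40*√5 - 3)² = -21390 - 348*(-3 - 40*√5)²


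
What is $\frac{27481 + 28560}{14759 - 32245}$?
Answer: $- \frac{56041}{17486} \approx -3.2049$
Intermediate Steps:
$\frac{27481 + 28560}{14759 - 32245} = \frac{56041}{-17486} = 56041 \left(- \frac{1}{17486}\right) = - \frac{56041}{17486}$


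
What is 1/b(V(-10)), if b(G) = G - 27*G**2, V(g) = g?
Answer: -1/2710 ≈ -0.00036900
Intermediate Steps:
1/b(V(-10)) = 1/(-10*(1 - 27*(-10))) = 1/(-10*(1 + 270)) = 1/(-10*271) = 1/(-2710) = -1/2710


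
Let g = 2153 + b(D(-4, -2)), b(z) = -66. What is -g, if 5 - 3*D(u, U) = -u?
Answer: -2087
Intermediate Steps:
D(u, U) = 5/3 + u/3 (D(u, U) = 5/3 - (-1)*u/3 = 5/3 + u/3)
g = 2087 (g = 2153 - 66 = 2087)
-g = -1*2087 = -2087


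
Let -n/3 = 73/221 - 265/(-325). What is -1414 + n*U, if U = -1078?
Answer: 2531774/1105 ≈ 2291.2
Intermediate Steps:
n = -3798/1105 (n = -3*(73/221 - 265/(-325)) = -3*(73*(1/221) - 265*(-1/325)) = -3*(73/221 + 53/65) = -3*1266/1105 = -3798/1105 ≈ -3.4371)
-1414 + n*U = -1414 - 3798/1105*(-1078) = -1414 + 4094244/1105 = 2531774/1105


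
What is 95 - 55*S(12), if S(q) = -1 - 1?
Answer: 205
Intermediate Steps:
S(q) = -2
95 - 55*S(12) = 95 - 55*(-2) = 95 + 110 = 205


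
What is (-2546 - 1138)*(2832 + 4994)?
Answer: -28830984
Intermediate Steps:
(-2546 - 1138)*(2832 + 4994) = -3684*7826 = -28830984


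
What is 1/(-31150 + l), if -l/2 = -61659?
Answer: 1/92168 ≈ 1.0850e-5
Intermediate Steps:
l = 123318 (l = -2*(-61659) = 123318)
1/(-31150 + l) = 1/(-31150 + 123318) = 1/92168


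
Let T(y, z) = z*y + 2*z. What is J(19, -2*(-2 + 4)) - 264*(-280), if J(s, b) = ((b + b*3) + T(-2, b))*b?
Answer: 73984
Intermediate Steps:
T(y, z) = 2*z + y*z (T(y, z) = y*z + 2*z = 2*z + y*z)
J(s, b) = 4*b**2 (J(s, b) = ((b + b*3) + b*(2 - 2))*b = ((b + 3*b) + b*0)*b = (4*b + 0)*b = (4*b)*b = 4*b**2)
J(19, -2*(-2 + 4)) - 264*(-280) = 4*(-2*(-2 + 4))**2 - 264*(-280) = 4*(-2*2)**2 + 73920 = 4*(-4)**2 + 73920 = 4*16 + 73920 = 64 + 73920 = 73984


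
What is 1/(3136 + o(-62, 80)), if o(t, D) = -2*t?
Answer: 1/3260 ≈ 0.00030675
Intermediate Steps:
1/(3136 + o(-62, 80)) = 1/(3136 - 2*(-62)) = 1/(3136 + 124) = 1/3260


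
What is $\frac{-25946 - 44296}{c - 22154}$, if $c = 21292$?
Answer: $\frac{35121}{431} \approx 81.487$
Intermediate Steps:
$\frac{-25946 - 44296}{c - 22154} = \frac{-25946 - 44296}{21292 - 22154} = - \frac{70242}{-862} = \left(-70242\right) \left(- \frac{1}{862}\right) = \frac{35121}{431}$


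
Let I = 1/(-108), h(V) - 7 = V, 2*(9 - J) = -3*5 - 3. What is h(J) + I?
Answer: 2699/108 ≈ 24.991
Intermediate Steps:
J = 18 (J = 9 - (-3*5 - 3)/2 = 9 - (-15 - 3)/2 = 9 - ½*(-18) = 9 + 9 = 18)
h(V) = 7 + V
I = -1/108 ≈ -0.0092593
h(J) + I = (7 + 18) - 1/108 = 25 - 1/108 = 2699/108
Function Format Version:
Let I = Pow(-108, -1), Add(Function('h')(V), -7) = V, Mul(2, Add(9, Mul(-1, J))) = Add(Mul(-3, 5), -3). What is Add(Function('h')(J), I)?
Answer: Rational(2699, 108) ≈ 24.991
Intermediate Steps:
J = 18 (J = Add(9, Mul(Rational(-1, 2), Add(Mul(-3, 5), -3))) = Add(9, Mul(Rational(-1, 2), Add(-15, -3))) = Add(9, Mul(Rational(-1, 2), -18)) = Add(9, 9) = 18)
Function('h')(V) = Add(7, V)
I = Rational(-1, 108) ≈ -0.0092593
Add(Function('h')(J), I) = Add(Add(7, 18), Rational(-1, 108)) = Add(25, Rational(-1, 108)) = Rational(2699, 108)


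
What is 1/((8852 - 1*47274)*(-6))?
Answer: 1/230532 ≈ 4.3378e-6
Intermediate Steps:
1/((8852 - 1*47274)*(-6)) = 1/((8852 - 47274)*(-6)) = 1/(-38422*(-6)) = 1/230532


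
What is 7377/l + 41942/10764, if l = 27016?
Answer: 303127775/72700056 ≈ 4.1696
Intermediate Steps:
7377/l + 41942/10764 = 7377/27016 + 41942/10764 = 7377*(1/27016) + 41942*(1/10764) = 7377/27016 + 20971/5382 = 303127775/72700056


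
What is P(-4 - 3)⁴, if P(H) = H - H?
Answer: 0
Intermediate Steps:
P(H) = 0
P(-4 - 3)⁴ = 0⁴ = 0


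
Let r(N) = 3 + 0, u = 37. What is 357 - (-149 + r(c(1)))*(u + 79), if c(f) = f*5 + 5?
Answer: 17293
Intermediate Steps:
c(f) = 5 + 5*f (c(f) = 5*f + 5 = 5 + 5*f)
r(N) = 3
357 - (-149 + r(c(1)))*(u + 79) = 357 - (-149 + 3)*(37 + 79) = 357 - (-146)*116 = 357 - 1*(-16936) = 357 + 16936 = 17293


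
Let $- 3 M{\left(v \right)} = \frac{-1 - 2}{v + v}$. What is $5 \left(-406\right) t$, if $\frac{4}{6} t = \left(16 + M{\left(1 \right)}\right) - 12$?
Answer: $- \frac{27405}{2} \approx -13703.0$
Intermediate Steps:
$M{\left(v \right)} = \frac{1}{2 v}$ ($M{\left(v \right)} = - \frac{\left(-1 - 2\right) \frac{1}{v + v}}{3} = - \frac{\left(-3\right) \frac{1}{2 v}}{3} = - \frac{\left(- \frac{3}{2}\right) \frac{1}{v}}{3} = \frac{1}{2 v}$)
$t = \frac{27}{4}$ ($t = \frac{3 \left(\left(16 + \frac{1}{2 \cdot 1}\right) - 12\right)}{2} = \frac{3 \left(\left(16 + \frac{1}{2} \cdot 1\right) - 12\right)}{2} = \frac{3 \left(\left(16 + \frac{1}{2}\right) - 12\right)}{2} = \frac{3 \left(\frac{33}{2} - 12\right)}{2} = \frac{3}{2} \cdot \frac{9}{2} = \frac{27}{4} \approx 6.75$)
$5 \left(-406\right) t = 5 \left(-406\right) \frac{27}{4} = \left(-2030\right) \frac{27}{4} = - \frac{27405}{2}$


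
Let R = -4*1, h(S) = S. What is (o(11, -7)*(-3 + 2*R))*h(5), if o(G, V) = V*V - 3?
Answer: -2530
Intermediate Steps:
o(G, V) = -3 + V² (o(G, V) = V² - 3 = -3 + V²)
R = -4
(o(11, -7)*(-3 + 2*R))*h(5) = ((-3 + (-7)²)*(-3 + 2*(-4)))*5 = ((-3 + 49)*(-3 - 8))*5 = (46*(-11))*5 = -506*5 = -2530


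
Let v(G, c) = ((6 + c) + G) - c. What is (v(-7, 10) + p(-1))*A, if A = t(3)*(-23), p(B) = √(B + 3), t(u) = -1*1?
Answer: -23 + 23*√2 ≈ 9.5269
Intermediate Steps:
t(u) = -1
p(B) = √(3 + B)
A = 23 (A = -1*(-23) = 23)
v(G, c) = 6 + G (v(G, c) = (6 + G + c) - c = 6 + G)
(v(-7, 10) + p(-1))*A = ((6 - 7) + √(3 - 1))*23 = (-1 + √2)*23 = -23 + 23*√2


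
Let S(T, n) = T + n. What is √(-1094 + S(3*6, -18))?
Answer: I*√1094 ≈ 33.076*I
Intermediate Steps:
√(-1094 + S(3*6, -18)) = √(-1094 + (3*6 - 18)) = √(-1094 + (18 - 18)) = √(-1094 + 0) = √(-1094) = I*√1094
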